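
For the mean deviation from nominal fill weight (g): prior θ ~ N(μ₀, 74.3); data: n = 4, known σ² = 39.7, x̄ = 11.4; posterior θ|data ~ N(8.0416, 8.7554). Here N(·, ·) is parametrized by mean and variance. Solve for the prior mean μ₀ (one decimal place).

μ₀ = -17.1

The posterior mean is a precision-weighted average: μ_n = (τ₀μ₀ + τ_data·x̄)/(τ₀+τ_data), with τ₀=1/σ₀² and τ_data=n/σ².
Here τ₀ = 1/74.3 = 0.013459 and τ_data = 4/39.7 = 0.100756, so τ_n = 0.114215.
Rearranging for μ₀: μ₀ = (μ_n·τ_n − τ_data·x̄)/τ₀ = (8.0416·0.114215 − 0.100756·11.4) / 0.013459 = -0.230147/0.013459 ≈ -17.1.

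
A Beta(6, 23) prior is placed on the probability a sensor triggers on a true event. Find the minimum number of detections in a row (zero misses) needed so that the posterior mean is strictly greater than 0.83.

After k detections and 0 misses the posterior is Beta(6+k, 23), with mean (6+k)/(6+23+k).
Set (6+k)/(29+k) > 0.83 and solve: k > (0.83·29 − 6)/(1 − 0.83) = 106.294.
The smallest integer exceeding 106.294 is 107, and checking k=107: (113)/(136) = 0.8309 > 0.83.

k = 107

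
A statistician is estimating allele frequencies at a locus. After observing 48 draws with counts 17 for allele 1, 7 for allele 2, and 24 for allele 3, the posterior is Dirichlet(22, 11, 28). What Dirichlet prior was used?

Dirichlet(5, 4, 4)

For a Dirichlet(α) prior with multinomial counts c, the posterior is Dirichlet(α + c) componentwise.
Subtract each count from the matching posterior parameter: 22−17=5, 11−7=4, 28−24=4.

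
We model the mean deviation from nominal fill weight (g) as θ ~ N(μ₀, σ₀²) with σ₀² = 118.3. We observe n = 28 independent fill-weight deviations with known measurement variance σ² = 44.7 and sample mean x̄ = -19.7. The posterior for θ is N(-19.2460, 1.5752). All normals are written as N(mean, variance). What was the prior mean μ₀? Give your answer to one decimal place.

μ₀ = 14.4

The posterior mean is a precision-weighted average: μ_n = (τ₀μ₀ + τ_data·x̄)/(τ₀+τ_data), with τ₀=1/σ₀² and τ_data=n/σ².
Here τ₀ = 1/118.3 = 0.008453 and τ_data = 28/44.7 = 0.626398, so τ_n = 0.634851.
Rearranging for μ₀: μ₀ = (μ_n·τ_n − τ_data·x̄)/τ₀ = (-19.2460·0.634851 − 0.626398·-19.7) / 0.008453 = 0.121698/0.008453 ≈ 14.4.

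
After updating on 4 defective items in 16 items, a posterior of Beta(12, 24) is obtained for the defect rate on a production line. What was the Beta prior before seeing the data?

A Beta(α, β) prior with s successes and f failures in binomial data gives a Beta(α+s, β+f) posterior.
So α = 12 − 4 = 8 and β = 24 − 12 = 12.

Beta(8, 12)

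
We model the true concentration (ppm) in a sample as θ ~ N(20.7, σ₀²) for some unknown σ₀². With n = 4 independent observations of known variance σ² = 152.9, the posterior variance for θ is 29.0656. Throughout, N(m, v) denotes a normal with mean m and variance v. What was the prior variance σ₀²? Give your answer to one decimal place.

Posterior precision equals prior precision plus data precision: 1/σ_n² = 1/σ₀² + n/σ².
So 1/σ₀² = 1/29.0656 − 4/152.9 = 0.034405 − 0.026161 = 0.008244.
Hence σ₀² = 1/0.008244 ≈ 121.3.

σ₀² = 121.3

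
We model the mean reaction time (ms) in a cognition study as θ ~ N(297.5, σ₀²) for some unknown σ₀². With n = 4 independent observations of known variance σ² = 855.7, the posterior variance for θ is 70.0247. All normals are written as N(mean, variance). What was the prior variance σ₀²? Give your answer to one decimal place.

Posterior precision equals prior precision plus data precision: 1/σ_n² = 1/σ₀² + n/σ².
So 1/σ₀² = 1/70.0247 − 4/855.7 = 0.014281 − 0.004675 = 0.009606.
Hence σ₀² = 1/0.009606 ≈ 104.1.

σ₀² = 104.1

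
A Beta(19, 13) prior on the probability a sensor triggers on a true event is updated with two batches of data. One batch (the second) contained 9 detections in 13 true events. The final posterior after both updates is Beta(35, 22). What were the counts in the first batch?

7 detections and 5 misses

Sequential conjugate updates are equivalent to a single update on the pooled data, so total successes = posterior α − prior α and total failures = posterior β − prior β.
Total across both batches: 35−19=16 detections, 22−13=9 misses.
Subtract the second batch: 16−9=7 detections and 9−4=5 misses.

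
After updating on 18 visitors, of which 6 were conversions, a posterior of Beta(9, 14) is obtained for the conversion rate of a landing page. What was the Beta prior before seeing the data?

Beta is conjugate to the binomial likelihood: posterior = Beta(α+s, β+f).
Subtract the data counts: 9−6=3, 14−12=2.

Beta(3, 2)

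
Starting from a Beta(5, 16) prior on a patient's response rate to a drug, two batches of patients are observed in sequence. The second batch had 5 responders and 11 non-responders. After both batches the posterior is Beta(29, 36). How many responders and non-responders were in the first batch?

19 responders and 9 non-responders

Because Beta–binomial updating is additive in the counts, the combined data contributed (α_post−α_prior, β_post−β_prior) successes and failures.
Total across both batches: 29−5=24 responders, 36−16=20 non-responders.
Subtract the second batch: 24−5=19 responders and 20−11=9 non-responders.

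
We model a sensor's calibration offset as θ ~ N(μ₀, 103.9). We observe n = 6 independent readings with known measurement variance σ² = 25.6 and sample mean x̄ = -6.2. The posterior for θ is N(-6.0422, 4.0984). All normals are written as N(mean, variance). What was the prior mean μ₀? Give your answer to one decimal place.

μ₀ = -2.2

The posterior mean is a precision-weighted average: μ_n = (τ₀μ₀ + τ_data·x̄)/(τ₀+τ_data), with τ₀=1/σ₀² and τ_data=n/σ².
Here τ₀ = 1/103.9 = 0.009625 and τ_data = 6/25.6 = 0.234375, so τ_n = 0.244000.
Rearranging for μ₀: μ₀ = (μ_n·τ_n − τ_data·x̄)/τ₀ = (-6.0422·0.244000 − 0.234375·-6.2) / 0.009625 = -0.021172/0.009625 ≈ -2.2.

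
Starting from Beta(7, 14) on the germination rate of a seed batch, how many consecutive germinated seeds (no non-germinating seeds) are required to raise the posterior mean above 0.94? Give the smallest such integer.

After k germinated seeds and 0 non-germinating seeds the posterior is Beta(7+k, 14), with mean (7+k)/(7+14+k).
Set (7+k)/(21+k) > 0.94 and solve: k > (0.94·21 − 7)/(1 − 0.94) = 212.333.
The smallest integer exceeding 212.333 is 213.

k = 213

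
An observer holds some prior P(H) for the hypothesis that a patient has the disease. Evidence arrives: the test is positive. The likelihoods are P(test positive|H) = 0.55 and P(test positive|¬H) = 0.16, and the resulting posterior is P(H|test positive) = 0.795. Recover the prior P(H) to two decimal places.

P(H) = 0.53

In odds form, posterior odds = prior odds × likelihood ratio, so prior odds = posterior odds ÷ LR.
Posterior odds = 0.795/(1−0.795) = 3.8780. LR = 0.55/0.16 = 3.4375.
Prior odds = 3.8780/3.4375 = 1.1281, so P(H) = 1.1281/(1+1.1281) ≈ 0.53.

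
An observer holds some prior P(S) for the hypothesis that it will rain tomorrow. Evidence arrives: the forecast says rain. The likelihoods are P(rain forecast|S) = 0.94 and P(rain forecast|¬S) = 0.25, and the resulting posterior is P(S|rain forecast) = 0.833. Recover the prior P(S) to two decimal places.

P(S) = 0.57

Bayes' rule in odds form gives O(S|E) = O(S)·[P(E|S)/P(E|¬S)], hence O(S) = O(S|E)/LR.
Posterior odds = 0.833/(1−0.833) = 4.9880. LR = 0.94/0.25 = 3.7600.
Prior odds = 4.9880/3.7600 = 1.3266, so P(S) = 1.3266/(1+1.3266) ≈ 0.57.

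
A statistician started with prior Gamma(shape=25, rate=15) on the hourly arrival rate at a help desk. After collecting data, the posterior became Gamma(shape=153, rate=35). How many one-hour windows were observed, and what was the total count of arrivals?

n = 20 one-hour windows with total 128 arrivals

A Gamma(α, β) prior (rate parametrization) on a Poisson rate with n observations summing to S gives posterior Gamma(α+S, β+n).
Matching: Σxᵢ = 153 − 25 = 128 and n = 35 − 15 = 20.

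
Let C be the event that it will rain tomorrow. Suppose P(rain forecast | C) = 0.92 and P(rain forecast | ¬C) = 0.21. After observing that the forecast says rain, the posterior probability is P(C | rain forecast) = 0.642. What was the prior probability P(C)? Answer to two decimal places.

P(C) = 0.29

Bayes' rule in odds form gives O(C|E) = O(C)·[P(E|C)/P(E|¬C)], hence O(C) = O(C|E)/LR.
Posterior odds = 0.642/(1−0.642) = 1.7933. LR = 0.92/0.21 = 4.3810.
Prior odds = 1.7933/4.3810 = 0.4093, so P(C) = 0.4093/(1+0.4093) ≈ 0.29.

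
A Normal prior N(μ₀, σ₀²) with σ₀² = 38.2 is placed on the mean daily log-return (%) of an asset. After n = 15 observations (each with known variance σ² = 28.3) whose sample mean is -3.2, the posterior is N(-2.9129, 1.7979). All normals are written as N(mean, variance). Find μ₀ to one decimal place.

μ₀ = 2.9

With known observation variance, the Normal–Normal posterior has precision τ_n = τ₀ + n/σ² and mean μ_n = (τ₀μ₀ + (n/σ²)x̄)/τ_n.
Here τ₀ = 1/38.2 = 0.026178 and τ_data = 15/28.3 = 0.530035, so τ_n = 0.556213.
Rearranging for μ₀: μ₀ = (μ_n·τ_n − τ_data·x̄)/τ₀ = (-2.9129·0.556213 − 0.530035·-3.2) / 0.026178 = 0.075919/0.026178 ≈ 2.9.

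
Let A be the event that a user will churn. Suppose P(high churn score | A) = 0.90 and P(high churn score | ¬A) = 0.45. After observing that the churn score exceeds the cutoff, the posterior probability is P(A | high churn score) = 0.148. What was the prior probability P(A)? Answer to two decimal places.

P(A) = 0.08

Bayes' rule in odds form gives O(A|E) = O(A)·[P(E|A)/P(E|¬A)], hence O(A) = O(A|E)/LR.
Posterior odds = 0.148/(1−0.148) = 0.1737. LR = 0.90/0.45 = 2.0000.
Prior odds = 0.1737/2.0000 = 0.0868, so P(A) = 0.0868/(1+0.0868) ≈ 0.08.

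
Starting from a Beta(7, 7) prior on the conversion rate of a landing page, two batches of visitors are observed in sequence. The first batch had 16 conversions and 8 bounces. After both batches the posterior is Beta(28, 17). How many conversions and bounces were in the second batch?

Because Beta–binomial updating is additive in the counts, the combined data contributed (α_post−α_prior, β_post−β_prior) successes and failures.
Total across both batches: 28−7=21 conversions, 17−7=10 bounces.
Subtract the first batch: 21−16=5 conversions and 10−8=2 bounces.

5 conversions and 2 bounces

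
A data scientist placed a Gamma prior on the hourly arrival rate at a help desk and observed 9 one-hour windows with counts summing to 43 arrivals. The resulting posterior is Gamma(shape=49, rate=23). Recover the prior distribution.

A Gamma(α, β) prior (rate parametrization) on a Poisson rate with n observations summing to S gives posterior Gamma(α+S, β+n).
So α = 49 − 43 = 6 and β = 23 − 9 = 14.

Gamma(shape=6, rate=14)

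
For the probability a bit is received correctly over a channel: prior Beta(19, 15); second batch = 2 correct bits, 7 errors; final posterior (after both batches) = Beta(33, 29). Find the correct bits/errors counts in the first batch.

12 correct bits and 7 errors

Because Beta–binomial updating is additive in the counts, the combined data contributed (α_post−α_prior, β_post−β_prior) successes and failures.
Total across both batches: 33−19=14 correct bits, 29−15=14 errors.
Subtract the second batch: 14−2=12 correct bits and 14−7=7 errors.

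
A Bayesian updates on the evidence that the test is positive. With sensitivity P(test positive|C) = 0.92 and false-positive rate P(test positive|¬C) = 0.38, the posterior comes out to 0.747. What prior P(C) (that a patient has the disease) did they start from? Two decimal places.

P(C) = 0.55

Bayes' rule in odds form gives O(C|E) = O(C)·[P(E|C)/P(E|¬C)], hence O(C) = O(C|E)/LR.
Posterior odds = 0.747/(1−0.747) = 2.9526. LR = 0.92/0.38 = 2.4211.
Prior odds = 2.9526/2.4211 = 1.2195, so P(C) = 1.2195/(1+1.2195) ≈ 0.55.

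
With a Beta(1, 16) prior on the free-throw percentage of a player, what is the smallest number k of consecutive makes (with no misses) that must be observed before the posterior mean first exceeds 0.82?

k = 72

After k makes and 0 misses the posterior is Beta(1+k, 16), with mean (1+k)/(1+16+k).
Set (1+k)/(17+k) > 0.82 and solve: k > (0.82·17 − 1)/(1 − 0.82) = 71.889.
The smallest integer exceeding 71.889 is 72.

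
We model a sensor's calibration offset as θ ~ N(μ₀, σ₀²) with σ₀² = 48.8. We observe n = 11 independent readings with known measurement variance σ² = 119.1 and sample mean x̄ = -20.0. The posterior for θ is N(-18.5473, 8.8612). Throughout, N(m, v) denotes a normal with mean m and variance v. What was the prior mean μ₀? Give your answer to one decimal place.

With known observation variance, the Normal–Normal posterior has precision τ_n = τ₀ + n/σ² and mean μ_n = (τ₀μ₀ + (n/σ²)x̄)/τ_n.
Here τ₀ = 1/48.8 = 0.020492 and τ_data = 11/119.1 = 0.092359, so τ_n = 0.112851.
Rearranging for μ₀: μ₀ = (μ_n·τ_n − τ_data·x̄)/τ₀ = (-18.5473·0.112851 − 0.092359·-20.0) / 0.020492 = -0.245901/0.020492 ≈ -12.0.

μ₀ = -12.0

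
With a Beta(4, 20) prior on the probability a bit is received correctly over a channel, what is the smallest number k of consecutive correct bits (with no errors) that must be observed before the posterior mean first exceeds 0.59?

k = 25

After k correct bits and 0 errors the posterior is Beta(4+k, 20), with mean (4+k)/(4+20+k).
Set (4+k)/(24+k) > 0.59 and solve: k > (0.59·24 − 4)/(1 − 0.59) = 24.780.
The smallest integer exceeding 24.780 is 25, and checking k=25: (29)/(49) = 0.5918 > 0.59.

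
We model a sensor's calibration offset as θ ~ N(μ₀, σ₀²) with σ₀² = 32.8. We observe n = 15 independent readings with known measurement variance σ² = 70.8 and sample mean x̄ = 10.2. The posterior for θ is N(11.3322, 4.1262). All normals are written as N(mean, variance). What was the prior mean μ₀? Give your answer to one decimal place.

μ₀ = 19.2

With known observation variance, the Normal–Normal posterior has precision τ_n = τ₀ + n/σ² and mean μ_n = (τ₀μ₀ + (n/σ²)x̄)/τ_n.
Here τ₀ = 1/32.8 = 0.030488 and τ_data = 15/70.8 = 0.211864, so τ_n = 0.242352.
Rearranging for μ₀: μ₀ = (μ_n·τ_n − τ_data·x̄)/τ₀ = (11.3322·0.242352 − 0.211864·10.2) / 0.030488 = 0.585369/0.030488 ≈ 19.2.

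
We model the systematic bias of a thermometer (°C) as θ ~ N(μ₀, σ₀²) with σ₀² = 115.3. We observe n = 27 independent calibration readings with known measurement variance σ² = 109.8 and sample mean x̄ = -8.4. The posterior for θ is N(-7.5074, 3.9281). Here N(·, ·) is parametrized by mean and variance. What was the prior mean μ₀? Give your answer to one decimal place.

μ₀ = 17.8

With known observation variance, the Normal–Normal posterior has precision τ_n = τ₀ + n/σ² and mean μ_n = (τ₀μ₀ + (n/σ²)x̄)/τ_n.
Here τ₀ = 1/115.3 = 0.008673 and τ_data = 27/109.8 = 0.245902, so τ_n = 0.254575.
Rearranging for μ₀: μ₀ = (μ_n·τ_n − τ_data·x̄)/τ₀ = (-7.5074·0.254575 − 0.245902·-8.4) / 0.008673 = 0.154380/0.008673 ≈ 17.8.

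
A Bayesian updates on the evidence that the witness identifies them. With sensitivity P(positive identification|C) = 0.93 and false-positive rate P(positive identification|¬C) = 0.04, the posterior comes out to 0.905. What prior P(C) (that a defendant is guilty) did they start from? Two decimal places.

P(C) = 0.29

Bayes' rule in odds form gives O(C|E) = O(C)·[P(E|C)/P(E|¬C)], hence O(C) = O(C|E)/LR.
Posterior odds = 0.905/(1−0.905) = 9.5263. LR = 0.93/0.04 = 23.2500.
Prior odds = 9.5263/23.2500 = 0.4097, so P(C) = 0.4097/(1+0.4097) ≈ 0.29.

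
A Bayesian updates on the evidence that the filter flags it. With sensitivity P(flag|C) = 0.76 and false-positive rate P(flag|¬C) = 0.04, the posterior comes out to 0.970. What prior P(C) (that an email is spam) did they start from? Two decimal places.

P(C) = 0.63

Bayes' rule in odds form gives O(C|E) = O(C)·[P(E|C)/P(E|¬C)], hence O(C) = O(C|E)/LR.
Posterior odds = 0.970/(1−0.970) = 32.3333. LR = 0.76/0.04 = 19.0000.
Prior odds = 32.3333/19.0000 = 1.7018, so P(C) = 1.7018/(1+1.7018) ≈ 0.63.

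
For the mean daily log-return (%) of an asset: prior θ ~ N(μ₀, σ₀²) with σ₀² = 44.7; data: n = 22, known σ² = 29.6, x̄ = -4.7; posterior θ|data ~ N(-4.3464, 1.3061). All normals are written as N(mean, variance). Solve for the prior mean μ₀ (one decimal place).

μ₀ = 7.4

With known observation variance, the Normal–Normal posterior has precision τ_n = τ₀ + n/σ² and mean μ_n = (τ₀μ₀ + (n/σ²)x̄)/τ_n.
Here τ₀ = 1/44.7 = 0.022371 and τ_data = 22/29.6 = 0.743243, so τ_n = 0.765614.
Rearranging for μ₀: μ₀ = (μ_n·τ_n − τ_data·x̄)/τ₀ = (-4.3464·0.765614 − 0.743243·-4.7) / 0.022371 = 0.165577/0.022371 ≈ 7.4.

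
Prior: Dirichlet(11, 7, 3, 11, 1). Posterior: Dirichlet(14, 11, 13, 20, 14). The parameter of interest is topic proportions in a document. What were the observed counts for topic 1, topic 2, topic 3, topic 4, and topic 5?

counts (3, 4, 10, 9, 13)

For a Dirichlet(α) prior with multinomial counts c, the posterior is Dirichlet(α + c) componentwise.
Counts are posterior − prior componentwise: 14−11=3, 11−7=4, 13−3=10, 20−11=9, 14−1=13.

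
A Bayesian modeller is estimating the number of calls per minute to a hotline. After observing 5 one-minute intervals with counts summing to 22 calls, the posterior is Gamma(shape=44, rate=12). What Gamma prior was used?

Gamma(shape=22, rate=7)

Gamma–Poisson conjugacy: posterior shape = α + Σxᵢ, posterior rate = β + n.
So α = 44 − 22 = 22 and β = 12 − 5 = 7.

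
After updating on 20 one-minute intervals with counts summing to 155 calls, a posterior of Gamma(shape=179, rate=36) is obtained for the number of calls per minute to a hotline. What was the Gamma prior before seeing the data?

Gamma(shape=24, rate=16)

A Gamma(α, β) prior (rate parametrization) on a Poisson rate with n observations summing to S gives posterior Gamma(α+S, β+n).
So α = 179 − 155 = 24 and β = 36 − 20 = 16.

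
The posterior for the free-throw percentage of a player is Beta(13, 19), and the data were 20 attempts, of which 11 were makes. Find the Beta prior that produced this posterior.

Beta(2, 10)

Under Beta–binomial conjugacy the posterior parameters are (α+s, β+f).
Subtract the data counts: 13−11=2, 19−9=10.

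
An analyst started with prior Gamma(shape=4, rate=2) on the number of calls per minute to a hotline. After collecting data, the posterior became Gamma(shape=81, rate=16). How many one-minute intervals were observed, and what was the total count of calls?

Gamma–Poisson conjugacy: posterior shape = α + Σxᵢ, posterior rate = β + n.
Matching: Σxᵢ = 81 − 4 = 77 and n = 16 − 2 = 14.

n = 14 one-minute intervals with total 77 calls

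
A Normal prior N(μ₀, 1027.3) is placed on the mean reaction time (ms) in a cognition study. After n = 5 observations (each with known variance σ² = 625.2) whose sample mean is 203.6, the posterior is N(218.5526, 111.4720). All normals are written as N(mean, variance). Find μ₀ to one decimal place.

μ₀ = 341.4

With known observation variance, the Normal–Normal posterior has precision τ_n = τ₀ + n/σ² and mean μ_n = (τ₀μ₀ + (n/σ²)x̄)/τ_n.
Here τ₀ = 1/1027.3 = 0.000973 and τ_data = 5/625.2 = 0.007997, so τ_n = 0.008970.
Rearranging for μ₀: μ₀ = (μ_n·τ_n − τ_data·x̄)/τ₀ = (218.5526·0.008970 − 0.007997·203.6) / 0.000973 = 0.332228/0.000973 ≈ 341.4.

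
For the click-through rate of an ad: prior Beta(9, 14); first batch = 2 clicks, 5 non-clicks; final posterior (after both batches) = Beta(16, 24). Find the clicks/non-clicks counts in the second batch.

5 clicks and 5 non-clicks

Sequential conjugate updates are equivalent to a single update on the pooled data, so total successes = posterior α − prior α and total failures = posterior β − prior β.
Total across both batches: 16−9=7 clicks, 24−14=10 non-clicks.
Subtract the first batch: 7−2=5 clicks and 10−5=5 non-clicks.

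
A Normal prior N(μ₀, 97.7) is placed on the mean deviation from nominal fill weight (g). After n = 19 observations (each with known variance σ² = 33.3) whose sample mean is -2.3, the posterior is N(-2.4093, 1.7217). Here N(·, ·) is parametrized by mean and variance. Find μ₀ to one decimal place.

With known observation variance, the Normal–Normal posterior has precision τ_n = τ₀ + n/σ² and mean μ_n = (τ₀μ₀ + (n/σ²)x̄)/τ_n.
Here τ₀ = 1/97.7 = 0.010235 and τ_data = 19/33.3 = 0.570571, so τ_n = 0.580806.
Rearranging for μ₀: μ₀ = (μ_n·τ_n − τ_data·x̄)/τ₀ = (-2.4093·0.580806 − 0.570571·-2.3) / 0.010235 = -0.087023/0.010235 ≈ -8.5.

μ₀ = -8.5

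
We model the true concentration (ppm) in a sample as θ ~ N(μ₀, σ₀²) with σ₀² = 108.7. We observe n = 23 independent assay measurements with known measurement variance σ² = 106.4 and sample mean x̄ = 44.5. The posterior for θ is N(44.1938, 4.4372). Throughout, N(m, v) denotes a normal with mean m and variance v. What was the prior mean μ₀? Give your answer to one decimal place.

With known observation variance, the Normal–Normal posterior has precision τ_n = τ₀ + n/σ² and mean μ_n = (τ₀μ₀ + (n/σ²)x̄)/τ_n.
Here τ₀ = 1/108.7 = 0.009200 and τ_data = 23/106.4 = 0.216165, so τ_n = 0.225365.
Rearranging for μ₀: μ₀ = (μ_n·τ_n − τ_data·x̄)/τ₀ = (44.1938·0.225365 − 0.216165·44.5) / 0.009200 = 0.340393/0.009200 ≈ 37.0.

μ₀ = 37.0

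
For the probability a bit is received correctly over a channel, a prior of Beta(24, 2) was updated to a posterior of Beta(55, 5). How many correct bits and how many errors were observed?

31 correct bits and 3 errors

Beta is conjugate to the binomial likelihood: posterior = Beta(α+s, β+f).
So s = 55 − 24 = 31 and f = 5 − 2 = 3.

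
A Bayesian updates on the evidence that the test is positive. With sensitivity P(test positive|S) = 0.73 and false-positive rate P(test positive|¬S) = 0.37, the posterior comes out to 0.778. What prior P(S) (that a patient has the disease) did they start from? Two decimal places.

In odds form, posterior odds = prior odds × likelihood ratio, so prior odds = posterior odds ÷ LR.
Posterior odds = 0.778/(1−0.778) = 3.5045. LR = 0.73/0.37 = 1.9730.
Prior odds = 3.5045/1.9730 = 1.7762, so P(S) = 1.7762/(1+1.7762) ≈ 0.64.

P(S) = 0.64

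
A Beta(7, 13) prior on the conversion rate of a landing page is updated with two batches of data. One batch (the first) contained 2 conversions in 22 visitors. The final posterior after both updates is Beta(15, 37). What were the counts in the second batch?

6 conversions and 4 bounces

Because Beta–binomial updating is additive in the counts, the combined data contributed (α_post−α_prior, β_post−β_prior) successes and failures.
Total across both batches: 15−7=8 conversions, 37−13=24 bounces.
Subtract the first batch: 8−2=6 conversions and 24−20=4 bounces.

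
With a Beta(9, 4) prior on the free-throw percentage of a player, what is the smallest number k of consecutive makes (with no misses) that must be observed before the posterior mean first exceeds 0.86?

After k makes and 0 misses the posterior is Beta(9+k, 4), with mean (9+k)/(9+4+k).
Set (9+k)/(13+k) > 0.86 and solve: k > (0.86·13 − 9)/(1 − 0.86) = 15.571.
The smallest integer exceeding 15.571 is 16, and checking k=16: (25)/(29) = 0.8621 > 0.86.

k = 16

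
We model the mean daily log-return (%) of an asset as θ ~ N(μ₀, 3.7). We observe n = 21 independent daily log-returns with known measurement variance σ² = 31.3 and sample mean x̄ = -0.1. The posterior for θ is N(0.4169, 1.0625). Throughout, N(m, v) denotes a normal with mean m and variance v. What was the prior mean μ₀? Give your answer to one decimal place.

μ₀ = 1.7

With known observation variance, the Normal–Normal posterior has precision τ_n = τ₀ + n/σ² and mean μ_n = (τ₀μ₀ + (n/σ²)x̄)/τ_n.
Here τ₀ = 1/3.7 = 0.270270 and τ_data = 21/31.3 = 0.670927, so τ_n = 0.941197.
Rearranging for μ₀: μ₀ = (μ_n·τ_n − τ_data·x̄)/τ₀ = (0.4169·0.941197 − 0.670927·-0.1) / 0.270270 = 0.459478/0.270270 ≈ 1.7.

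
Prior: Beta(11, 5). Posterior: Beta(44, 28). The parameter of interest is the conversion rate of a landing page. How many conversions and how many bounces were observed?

33 conversions and 23 bounces

A Beta(α, β) prior with s successes and f failures in binomial data gives a Beta(α+s, β+f) posterior.
Match parameters: s=44−11=33, f=28−5=23.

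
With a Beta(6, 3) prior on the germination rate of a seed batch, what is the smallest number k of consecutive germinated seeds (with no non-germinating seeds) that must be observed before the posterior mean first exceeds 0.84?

After k germinated seeds and 0 non-germinating seeds the posterior is Beta(6+k, 3), with mean (6+k)/(6+3+k).
Set (6+k)/(9+k) > 0.84 and solve: k > (0.84·9 − 6)/(1 − 0.84) = 9.750.
The smallest integer exceeding 9.750 is 10, and checking k=10: (16)/(19) = 0.8421 > 0.84.

k = 10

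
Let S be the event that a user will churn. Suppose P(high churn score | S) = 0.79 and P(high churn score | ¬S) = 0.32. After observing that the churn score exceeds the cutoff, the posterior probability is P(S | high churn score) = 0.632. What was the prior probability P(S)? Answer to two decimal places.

P(S) = 0.41

Bayes' rule in odds form gives O(S|E) = O(S)·[P(E|S)/P(E|¬S)], hence O(S) = O(S|E)/LR.
Posterior odds = 0.632/(1−0.632) = 1.7174. LR = 0.79/0.32 = 2.4688.
Prior odds = 1.7174/2.4688 = 0.6956, so P(S) = 0.6956/(1+0.6956) ≈ 0.41.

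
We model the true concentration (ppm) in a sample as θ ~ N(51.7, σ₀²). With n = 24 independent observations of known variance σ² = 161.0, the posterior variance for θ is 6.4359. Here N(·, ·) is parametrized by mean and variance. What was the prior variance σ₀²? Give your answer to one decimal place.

Posterior precision equals prior precision plus data precision: 1/σ_n² = 1/σ₀² + n/σ².
So 1/σ₀² = 1/6.4359 − 24/161.0 = 0.155378 − 0.149068 = 0.006310.
Hence σ₀² = 1/0.006310 ≈ 158.5.

σ₀² = 158.5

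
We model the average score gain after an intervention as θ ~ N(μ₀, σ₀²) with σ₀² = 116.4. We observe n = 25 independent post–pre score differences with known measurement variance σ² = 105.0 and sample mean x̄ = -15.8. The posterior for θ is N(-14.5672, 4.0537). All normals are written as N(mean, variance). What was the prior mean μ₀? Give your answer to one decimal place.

The posterior mean is a precision-weighted average: μ_n = (τ₀μ₀ + τ_data·x̄)/(τ₀+τ_data), with τ₀=1/σ₀² and τ_data=n/σ².
Here τ₀ = 1/116.4 = 0.008591 and τ_data = 25/105.0 = 0.238095, so τ_n = 0.246686.
Rearranging for μ₀: μ₀ = (μ_n·τ_n − τ_data·x̄)/τ₀ = (-14.5672·0.246686 − 0.238095·-15.8) / 0.008591 = 0.168377/0.008591 ≈ 19.6.

μ₀ = 19.6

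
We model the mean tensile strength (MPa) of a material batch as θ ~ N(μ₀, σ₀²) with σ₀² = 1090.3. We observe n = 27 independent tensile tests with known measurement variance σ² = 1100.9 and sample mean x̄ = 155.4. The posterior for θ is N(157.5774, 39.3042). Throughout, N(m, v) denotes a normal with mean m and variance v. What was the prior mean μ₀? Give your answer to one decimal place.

With known observation variance, the Normal–Normal posterior has precision τ_n = τ₀ + n/σ² and mean μ_n = (τ₀μ₀ + (n/σ²)x̄)/τ_n.
Here τ₀ = 1/1090.3 = 0.000917 and τ_data = 27/1100.9 = 0.024525, so τ_n = 0.025442.
Rearranging for μ₀: μ₀ = (μ_n·τ_n − τ_data·x̄)/τ₀ = (157.5774·0.025442 − 0.024525·155.4) / 0.000917 = 0.197899/0.000917 ≈ 215.8.

μ₀ = 215.8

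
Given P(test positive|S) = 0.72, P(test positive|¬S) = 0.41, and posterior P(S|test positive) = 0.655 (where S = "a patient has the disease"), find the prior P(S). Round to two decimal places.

In odds form, posterior odds = prior odds × likelihood ratio, so prior odds = posterior odds ÷ LR.
Posterior odds = 0.655/(1−0.655) = 1.8986. LR = 0.72/0.41 = 1.7561.
Prior odds = 1.8986/1.7561 = 1.0811, so P(S) = 1.0811/(1+1.0811) ≈ 0.52.

P(S) = 0.52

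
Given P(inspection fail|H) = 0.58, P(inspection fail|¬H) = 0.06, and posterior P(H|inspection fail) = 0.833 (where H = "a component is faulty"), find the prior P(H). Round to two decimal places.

In odds form, posterior odds = prior odds × likelihood ratio, so prior odds = posterior odds ÷ LR.
Posterior odds = 0.833/(1−0.833) = 4.9880. LR = 0.58/0.06 = 9.6667.
Prior odds = 4.9880/9.6667 = 0.5160, so P(H) = 0.5160/(1+0.5160) ≈ 0.34.

P(H) = 0.34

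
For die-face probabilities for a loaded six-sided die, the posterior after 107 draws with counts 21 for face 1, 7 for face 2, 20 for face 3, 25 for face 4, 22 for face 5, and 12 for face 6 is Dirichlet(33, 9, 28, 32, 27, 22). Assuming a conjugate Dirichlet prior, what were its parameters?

Dirichlet(12, 2, 8, 7, 5, 10)

For a Dirichlet(α) prior with multinomial counts c, the posterior is Dirichlet(α + c) componentwise.
Subtract each count from the matching posterior parameter: 33−21=12, 9−7=2, 28−20=8, 32−25=7, 27−22=5, 22−12=10.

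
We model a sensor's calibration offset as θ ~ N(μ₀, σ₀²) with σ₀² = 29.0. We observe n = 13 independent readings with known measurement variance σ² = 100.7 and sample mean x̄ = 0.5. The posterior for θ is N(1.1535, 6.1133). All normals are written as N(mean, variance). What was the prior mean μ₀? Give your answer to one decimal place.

With known observation variance, the Normal–Normal posterior has precision τ_n = τ₀ + n/σ² and mean μ_n = (τ₀μ₀ + (n/σ²)x̄)/τ_n.
Here τ₀ = 1/29.0 = 0.034483 and τ_data = 13/100.7 = 0.129096, so τ_n = 0.163579.
Rearranging for μ₀: μ₀ = (μ_n·τ_n − τ_data·x̄)/τ₀ = (1.1535·0.163579 − 0.129096·0.5) / 0.034483 = 0.124140/0.034483 ≈ 3.6.

μ₀ = 3.6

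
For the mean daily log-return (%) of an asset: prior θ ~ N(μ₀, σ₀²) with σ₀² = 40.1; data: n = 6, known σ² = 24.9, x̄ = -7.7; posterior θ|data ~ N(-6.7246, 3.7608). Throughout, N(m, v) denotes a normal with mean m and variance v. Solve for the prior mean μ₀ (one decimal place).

With known observation variance, the Normal–Normal posterior has precision τ_n = τ₀ + n/σ² and mean μ_n = (τ₀μ₀ + (n/σ²)x̄)/τ_n.
Here τ₀ = 1/40.1 = 0.024938 and τ_data = 6/24.9 = 0.240964, so τ_n = 0.265902.
Rearranging for μ₀: μ₀ = (μ_n·τ_n − τ_data·x̄)/τ₀ = (-6.7246·0.265902 − 0.240964·-7.7) / 0.024938 = 0.067338/0.024938 ≈ 2.7.

μ₀ = 2.7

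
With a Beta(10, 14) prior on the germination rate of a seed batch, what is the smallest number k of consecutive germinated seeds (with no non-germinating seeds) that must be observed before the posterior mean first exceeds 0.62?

k = 13

After k germinated seeds and 0 non-germinating seeds the posterior is Beta(10+k, 14), with mean (10+k)/(10+14+k).
Set (10+k)/(24+k) > 0.62 and solve: k > (0.62·24 − 10)/(1 − 0.62) = 12.842.
The smallest integer exceeding 12.842 is 13.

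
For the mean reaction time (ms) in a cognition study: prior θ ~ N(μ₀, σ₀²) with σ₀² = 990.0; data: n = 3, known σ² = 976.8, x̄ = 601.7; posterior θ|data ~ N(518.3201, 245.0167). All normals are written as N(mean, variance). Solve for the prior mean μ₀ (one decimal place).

With known observation variance, the Normal–Normal posterior has precision τ_n = τ₀ + n/σ² and mean μ_n = (τ₀μ₀ + (n/σ²)x̄)/τ_n.
Here τ₀ = 1/990.0 = 0.001010 and τ_data = 3/976.8 = 0.003071, so τ_n = 0.004081.
Rearranging for μ₀: μ₀ = (μ_n·τ_n − τ_data·x̄)/τ₀ = (518.3201·0.004081 − 0.003071·601.7) / 0.001010 = 0.267444/0.001010 ≈ 264.8.

μ₀ = 264.8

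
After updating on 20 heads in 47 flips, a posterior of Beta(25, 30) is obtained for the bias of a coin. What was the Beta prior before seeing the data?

Beta is conjugate to the binomial likelihood: posterior = Beta(a+s, b+f).
Subtract the data counts: 25−20=5, 30−27=3.

Beta(5, 3)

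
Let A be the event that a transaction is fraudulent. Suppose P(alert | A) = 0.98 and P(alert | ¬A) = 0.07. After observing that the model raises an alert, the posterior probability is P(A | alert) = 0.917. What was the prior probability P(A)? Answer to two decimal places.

P(A) = 0.44

Bayes' rule in odds form gives O(A|E) = O(A)·[P(E|A)/P(E|¬A)], hence O(A) = O(A|E)/LR.
Posterior odds = 0.917/(1−0.917) = 11.0482. LR = 0.98/0.07 = 14.0000.
Prior odds = 11.0482/14.0000 = 0.7892, so P(A) = 0.7892/(1+0.7892) ≈ 0.44.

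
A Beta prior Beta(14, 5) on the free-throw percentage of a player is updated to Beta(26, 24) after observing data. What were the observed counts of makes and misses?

12 makes and 19 misses

A Beta(a, b) prior with s successes and f failures in binomial data gives a Beta(a+s, b+f) posterior.
Match parameters: s=26−14=12, f=24−5=19.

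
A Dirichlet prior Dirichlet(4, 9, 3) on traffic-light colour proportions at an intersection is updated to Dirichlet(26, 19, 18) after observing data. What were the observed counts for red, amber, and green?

counts (22, 10, 15)

For a Dirichlet(α) prior with multinomial counts c, the posterior is Dirichlet(α + c) componentwise.
Counts are posterior − prior componentwise: 26−4=22, 19−9=10, 18−3=15.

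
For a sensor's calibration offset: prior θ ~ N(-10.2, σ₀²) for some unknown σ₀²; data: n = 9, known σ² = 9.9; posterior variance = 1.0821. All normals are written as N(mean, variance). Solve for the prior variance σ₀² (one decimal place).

For the Normal–Normal model with known σ², precisions add: τ_n = τ₀ + n/σ².
So 1/σ₀² = 1/1.0821 − 9/9.9 = 0.924129 − 0.909091 = 0.015038.
Hence σ₀² = 1/0.015038 ≈ 66.5.

σ₀² = 66.5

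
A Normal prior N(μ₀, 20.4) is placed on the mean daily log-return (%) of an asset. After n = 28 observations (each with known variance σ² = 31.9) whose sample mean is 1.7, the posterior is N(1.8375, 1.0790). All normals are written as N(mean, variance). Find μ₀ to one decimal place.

μ₀ = 4.3

With known observation variance, the Normal–Normal posterior has precision τ_n = τ₀ + n/σ² and mean μ_n = (τ₀μ₀ + (n/σ²)x̄)/τ_n.
Here τ₀ = 1/20.4 = 0.049020 and τ_data = 28/31.9 = 0.877743, so τ_n = 0.926763.
Rearranging for μ₀: μ₀ = (μ_n·τ_n − τ_data·x̄)/τ₀ = (1.8375·0.926763 − 0.877743·1.7) / 0.049020 = 0.210764/0.049020 ≈ 4.3.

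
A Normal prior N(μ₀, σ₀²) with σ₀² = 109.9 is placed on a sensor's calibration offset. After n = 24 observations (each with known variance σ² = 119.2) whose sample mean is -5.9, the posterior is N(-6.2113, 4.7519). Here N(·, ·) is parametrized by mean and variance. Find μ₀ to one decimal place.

The posterior mean is a precision-weighted average: μ_n = (τ₀μ₀ + τ_data·x̄)/(τ₀+τ_data), with τ₀=1/σ₀² and τ_data=n/σ².
Here τ₀ = 1/109.9 = 0.009099 and τ_data = 24/119.2 = 0.201342, so τ_n = 0.210441.
Rearranging for μ₀: μ₀ = (μ_n·τ_n − τ_data·x̄)/τ₀ = (-6.2113·0.210441 − 0.201342·-5.9) / 0.009099 = -0.119194/0.009099 ≈ -13.1.

μ₀ = -13.1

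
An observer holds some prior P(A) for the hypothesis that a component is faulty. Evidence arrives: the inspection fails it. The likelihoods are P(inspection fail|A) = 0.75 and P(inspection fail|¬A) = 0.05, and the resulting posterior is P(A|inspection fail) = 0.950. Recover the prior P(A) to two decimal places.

In odds form, posterior odds = prior odds × likelihood ratio, so prior odds = posterior odds ÷ LR.
Posterior odds = 0.950/(1−0.950) = 19.0000. LR = 0.75/0.05 = 15.0000.
Prior odds = 19.0000/15.0000 = 1.2667, so P(A) = 1.2667/(1+1.2667) ≈ 0.56.

P(A) = 0.56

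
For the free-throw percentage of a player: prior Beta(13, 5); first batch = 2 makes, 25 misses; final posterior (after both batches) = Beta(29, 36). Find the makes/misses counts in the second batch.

Because Beta–binomial updating is additive in the counts, the combined data contributed (α_post−α_prior, β_post−β_prior) successes and failures.
Total across both batches: 29−13=16 makes, 36−5=31 misses.
Subtract the first batch: 16−2=14 makes and 31−25=6 misses.

14 makes and 6 misses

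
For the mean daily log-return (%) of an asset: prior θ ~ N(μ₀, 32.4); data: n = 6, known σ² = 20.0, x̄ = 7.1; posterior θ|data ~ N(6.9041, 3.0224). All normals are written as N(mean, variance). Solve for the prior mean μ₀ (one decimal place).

The posterior mean is a precision-weighted average: μ_n = (τ₀μ₀ + τ_data·x̄)/(τ₀+τ_data), with τ₀=1/σ₀² and τ_data=n/σ².
Here τ₀ = 1/32.4 = 0.030864 and τ_data = 6/20.0 = 0.300000, so τ_n = 0.330864.
Rearranging for μ₀: μ₀ = (μ_n·τ_n − τ_data·x̄)/τ₀ = (6.9041·0.330864 − 0.300000·7.1) / 0.030864 = 0.154318/0.030864 ≈ 5.0.

μ₀ = 5.0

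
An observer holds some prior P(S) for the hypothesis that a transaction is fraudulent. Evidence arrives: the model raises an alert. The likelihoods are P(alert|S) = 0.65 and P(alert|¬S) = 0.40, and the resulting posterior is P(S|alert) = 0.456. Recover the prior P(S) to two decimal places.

P(S) = 0.34

In odds form, posterior odds = prior odds × likelihood ratio, so prior odds = posterior odds ÷ LR.
Posterior odds = 0.456/(1−0.456) = 0.8382. LR = 0.65/0.40 = 1.6250.
Prior odds = 0.8382/1.6250 = 0.5158, so P(S) = 0.5158/(1+0.5158) ≈ 0.34.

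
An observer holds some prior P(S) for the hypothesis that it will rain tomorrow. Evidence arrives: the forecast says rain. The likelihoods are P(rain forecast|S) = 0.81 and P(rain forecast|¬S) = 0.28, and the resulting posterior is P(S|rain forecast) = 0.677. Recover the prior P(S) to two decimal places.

P(S) = 0.42

Bayes' rule in odds form gives O(S|E) = O(S)·[P(E|S)/P(E|¬S)], hence O(S) = O(S|E)/LR.
Posterior odds = 0.677/(1−0.677) = 2.0960. LR = 0.81/0.28 = 2.8929.
Prior odds = 2.0960/2.8929 = 0.7245, so P(S) = 0.7245/(1+0.7245) ≈ 0.42.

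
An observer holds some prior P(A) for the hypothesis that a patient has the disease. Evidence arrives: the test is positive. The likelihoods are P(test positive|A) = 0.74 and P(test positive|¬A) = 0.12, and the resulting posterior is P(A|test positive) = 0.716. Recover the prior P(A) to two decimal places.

P(A) = 0.29

Bayes' rule in odds form gives O(A|E) = O(A)·[P(E|A)/P(E|¬A)], hence O(A) = O(A|E)/LR.
Posterior odds = 0.716/(1−0.716) = 2.5211. LR = 0.74/0.12 = 6.1667.
Prior odds = 2.5211/6.1667 = 0.4088, so P(A) = 0.4088/(1+0.4088) ≈ 0.29.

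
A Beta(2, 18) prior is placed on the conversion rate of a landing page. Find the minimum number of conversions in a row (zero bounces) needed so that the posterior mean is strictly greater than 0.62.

After k conversions and 0 bounces the posterior is Beta(2+k, 18), with mean (2+k)/(2+18+k).
Set (2+k)/(20+k) > 0.62 and solve: k > (0.62·20 − 2)/(1 − 0.62) = 27.368.
The smallest integer exceeding 27.368 is 28, and checking k=28: (30)/(48) = 0.6250 > 0.62.

k = 28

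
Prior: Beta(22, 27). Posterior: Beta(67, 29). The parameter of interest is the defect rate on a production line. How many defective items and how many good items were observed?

45 defective items and 2 good items

Beta is conjugate to the binomial likelihood: posterior = Beta(a+s, b+f).
So s = 67 − 22 = 45 and f = 29 − 27 = 2.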